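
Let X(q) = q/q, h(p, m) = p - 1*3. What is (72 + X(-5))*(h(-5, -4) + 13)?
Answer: 365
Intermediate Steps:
h(p, m) = -3 + p (h(p, m) = p - 3 = -3 + p)
X(q) = 1
(72 + X(-5))*(h(-5, -4) + 13) = (72 + 1)*((-3 - 5) + 13) = 73*(-8 + 13) = 73*5 = 365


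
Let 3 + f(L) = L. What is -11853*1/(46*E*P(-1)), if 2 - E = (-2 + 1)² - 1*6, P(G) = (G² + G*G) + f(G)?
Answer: 11853/644 ≈ 18.405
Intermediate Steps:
f(L) = -3 + L
P(G) = -3 + G + 2*G² (P(G) = (G² + G*G) + (-3 + G) = (G² + G²) + (-3 + G) = 2*G² + (-3 + G) = -3 + G + 2*G²)
E = 7 (E = 2 - ((-2 + 1)² - 1*6) = 2 - ((-1)² - 6) = 2 - (1 - 6) = 2 - 1*(-5) = 2 + 5 = 7)
-11853*1/(46*E*P(-1)) = -11853*1/(322*(-3 - 1 + 2*(-1)²)) = -11853*1/(322*(-3 - 1 + 2*1)) = -11853*1/(322*(-3 - 1 + 2)) = -11853/(-2*7*46) = -11853/((-14*46)) = -11853/(-644) = -11853*(-1/644) = 11853/644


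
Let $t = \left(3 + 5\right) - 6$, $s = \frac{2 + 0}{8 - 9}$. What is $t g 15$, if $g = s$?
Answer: $-60$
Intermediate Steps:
$s = -2$ ($s = \frac{2}{-1} = 2 \left(-1\right) = -2$)
$g = -2$
$t = 2$ ($t = 8 - 6 = 2$)
$t g 15 = 2 \left(-2\right) 15 = \left(-4\right) 15 = -60$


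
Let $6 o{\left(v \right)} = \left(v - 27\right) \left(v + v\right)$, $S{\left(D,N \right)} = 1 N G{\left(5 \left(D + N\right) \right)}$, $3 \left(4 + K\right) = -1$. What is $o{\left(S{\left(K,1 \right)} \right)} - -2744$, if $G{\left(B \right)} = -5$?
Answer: $\frac{8392}{3} \approx 2797.3$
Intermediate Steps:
$K = - \frac{13}{3}$ ($K = -4 + \frac{1}{3} \left(-1\right) = -4 - \frac{1}{3} = - \frac{13}{3} \approx -4.3333$)
$S{\left(D,N \right)} = - 5 N$ ($S{\left(D,N \right)} = 1 N \left(-5\right) = N \left(-5\right) = - 5 N$)
$o{\left(v \right)} = \frac{v \left(-27 + v\right)}{3}$ ($o{\left(v \right)} = \frac{\left(v - 27\right) \left(v + v\right)}{6} = \frac{\left(-27 + v\right) 2 v}{6} = \frac{2 v \left(-27 + v\right)}{6} = \frac{v \left(-27 + v\right)}{3}$)
$o{\left(S{\left(K,1 \right)} \right)} - -2744 = \frac{\left(-5\right) 1 \left(-27 - 5\right)}{3} - -2744 = \frac{1}{3} \left(-5\right) \left(-27 - 5\right) + 2744 = \frac{1}{3} \left(-5\right) \left(-32\right) + 2744 = \frac{160}{3} + 2744 = \frac{8392}{3}$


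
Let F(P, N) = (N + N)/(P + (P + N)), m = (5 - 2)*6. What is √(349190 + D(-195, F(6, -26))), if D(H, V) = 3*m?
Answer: 2*√87311 ≈ 590.97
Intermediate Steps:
m = 18 (m = 3*6 = 18)
F(P, N) = 2*N/(N + 2*P) (F(P, N) = (2*N)/(P + (N + P)) = (2*N)/(N + 2*P) = 2*N/(N + 2*P))
D(H, V) = 54 (D(H, V) = 3*18 = 54)
√(349190 + D(-195, F(6, -26))) = √(349190 + 54) = √349244 = 2*√87311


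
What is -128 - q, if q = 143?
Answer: -271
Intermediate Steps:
-128 - q = -128 - 1*143 = -128 - 143 = -271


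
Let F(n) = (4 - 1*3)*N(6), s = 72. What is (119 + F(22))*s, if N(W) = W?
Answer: 9000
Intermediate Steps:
F(n) = 6 (F(n) = (4 - 1*3)*6 = (4 - 3)*6 = 1*6 = 6)
(119 + F(22))*s = (119 + 6)*72 = 125*72 = 9000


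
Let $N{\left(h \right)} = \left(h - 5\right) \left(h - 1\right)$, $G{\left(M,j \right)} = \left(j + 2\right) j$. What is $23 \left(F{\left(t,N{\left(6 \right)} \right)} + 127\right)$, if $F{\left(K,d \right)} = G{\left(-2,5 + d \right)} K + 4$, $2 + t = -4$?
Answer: $-13547$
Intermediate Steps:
$t = -6$ ($t = -2 - 4 = -6$)
$G{\left(M,j \right)} = j \left(2 + j\right)$ ($G{\left(M,j \right)} = \left(2 + j\right) j = j \left(2 + j\right)$)
$N{\left(h \right)} = \left(-1 + h\right) \left(-5 + h\right)$ ($N{\left(h \right)} = \left(-5 + h\right) \left(-1 + h\right) = \left(-1 + h\right) \left(-5 + h\right)$)
$F{\left(K,d \right)} = 4 + K \left(5 + d\right) \left(7 + d\right)$ ($F{\left(K,d \right)} = \left(5 + d\right) \left(2 + \left(5 + d\right)\right) K + 4 = \left(5 + d\right) \left(7 + d\right) K + 4 = K \left(5 + d\right) \left(7 + d\right) + 4 = 4 + K \left(5 + d\right) \left(7 + d\right)$)
$23 \left(F{\left(t,N{\left(6 \right)} \right)} + 127\right) = 23 \left(\left(4 - 6 \left(5 + \left(5 + 6^{2} - 36\right)\right) \left(7 + \left(5 + 6^{2} - 36\right)\right)\right) + 127\right) = 23 \left(\left(4 - 6 \left(5 + \left(5 + 36 - 36\right)\right) \left(7 + \left(5 + 36 - 36\right)\right)\right) + 127\right) = 23 \left(\left(4 - 6 \left(5 + 5\right) \left(7 + 5\right)\right) + 127\right) = 23 \left(\left(4 - 60 \cdot 12\right) + 127\right) = 23 \left(\left(4 - 720\right) + 127\right) = 23 \left(-716 + 127\right) = 23 \left(-589\right) = -13547$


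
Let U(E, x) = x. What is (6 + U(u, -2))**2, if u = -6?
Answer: 16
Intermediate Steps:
(6 + U(u, -2))**2 = (6 - 2)**2 = 4**2 = 16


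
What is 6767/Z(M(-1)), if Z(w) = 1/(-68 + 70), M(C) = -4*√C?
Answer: 13534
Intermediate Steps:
Z(w) = ½ (Z(w) = 1/2 = ½)
6767/Z(M(-1)) = 6767/(½) = 6767*2 = 13534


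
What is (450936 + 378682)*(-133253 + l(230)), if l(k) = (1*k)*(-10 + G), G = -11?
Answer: -114556142294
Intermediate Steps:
l(k) = -21*k (l(k) = (1*k)*(-10 - 11) = k*(-21) = -21*k)
(450936 + 378682)*(-133253 + l(230)) = (450936 + 378682)*(-133253 - 21*230) = 829618*(-133253 - 4830) = 829618*(-138083) = -114556142294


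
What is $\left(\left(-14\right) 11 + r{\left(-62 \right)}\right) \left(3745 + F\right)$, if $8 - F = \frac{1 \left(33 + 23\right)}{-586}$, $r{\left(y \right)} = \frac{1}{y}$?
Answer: $- \frac{10500624693}{18166} \approx -5.7804 \cdot 10^{5}$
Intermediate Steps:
$F = \frac{2372}{293}$ ($F = 8 - \frac{1 \left(33 + 23\right)}{-586} = 8 - 1 \cdot 56 \left(- \frac{1}{586}\right) = 8 - 56 \left(- \frac{1}{586}\right) = 8 - - \frac{28}{293} = 8 + \frac{28}{293} = \frac{2372}{293} \approx 8.0956$)
$\left(\left(-14\right) 11 + r{\left(-62 \right)}\right) \left(3745 + F\right) = \left(\left(-14\right) 11 + \frac{1}{-62}\right) \left(3745 + \frac{2372}{293}\right) = \left(-154 - \frac{1}{62}\right) \frac{1099657}{293} = \left(- \frac{9549}{62}\right) \frac{1099657}{293} = - \frac{10500624693}{18166}$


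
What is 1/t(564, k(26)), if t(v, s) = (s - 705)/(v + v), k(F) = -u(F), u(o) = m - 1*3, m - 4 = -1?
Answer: -8/5 ≈ -1.6000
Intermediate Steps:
m = 3 (m = 4 - 1 = 3)
u(o) = 0 (u(o) = 3 - 1*3 = 3 - 3 = 0)
k(F) = 0 (k(F) = -1*0 = 0)
t(v, s) = (-705 + s)/(2*v) (t(v, s) = (-705 + s)/((2*v)) = (-705 + s)*(1/(2*v)) = (-705 + s)/(2*v))
1/t(564, k(26)) = 1/((1/2)*(-705 + 0)/564) = 1/((1/2)*(1/564)*(-705)) = 1/(-5/8) = -8/5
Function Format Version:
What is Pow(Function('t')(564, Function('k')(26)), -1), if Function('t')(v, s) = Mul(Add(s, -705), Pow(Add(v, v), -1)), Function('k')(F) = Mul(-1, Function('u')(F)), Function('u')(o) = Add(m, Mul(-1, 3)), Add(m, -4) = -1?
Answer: Rational(-8, 5) ≈ -1.6000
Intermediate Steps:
m = 3 (m = Add(4, -1) = 3)
Function('u')(o) = 0 (Function('u')(o) = Add(3, Mul(-1, 3)) = Add(3, -3) = 0)
Function('k')(F) = 0 (Function('k')(F) = Mul(-1, 0) = 0)
Function('t')(v, s) = Mul(Rational(1, 2), Pow(v, -1), Add(-705, s)) (Function('t')(v, s) = Mul(Add(-705, s), Pow(Mul(2, v), -1)) = Mul(Add(-705, s), Mul(Rational(1, 2), Pow(v, -1))) = Mul(Rational(1, 2), Pow(v, -1), Add(-705, s)))
Pow(Function('t')(564, Function('k')(26)), -1) = Pow(Mul(Rational(1, 2), Pow(564, -1), Add(-705, 0)), -1) = Pow(Mul(Rational(1, 2), Rational(1, 564), -705), -1) = Pow(Rational(-5, 8), -1) = Rational(-8, 5)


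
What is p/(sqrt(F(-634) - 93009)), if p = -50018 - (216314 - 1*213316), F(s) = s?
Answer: 53016*I*sqrt(93643)/93643 ≈ 173.25*I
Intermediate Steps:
p = -53016 (p = -50018 - (216314 - 213316) = -50018 - 1*2998 = -50018 - 2998 = -53016)
p/(sqrt(F(-634) - 93009)) = -53016/sqrt(-634 - 93009) = -53016*(-I*sqrt(93643)/93643) = -(-53016)*I*sqrt(93643)/93643 = 53016*I*sqrt(93643)/93643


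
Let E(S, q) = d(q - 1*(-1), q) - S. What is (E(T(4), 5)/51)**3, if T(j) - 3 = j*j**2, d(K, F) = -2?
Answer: -12167/4913 ≈ -2.4765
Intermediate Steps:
T(j) = 3 + j**3 (T(j) = 3 + j*j**2 = 3 + j**3)
E(S, q) = -2 - S
(E(T(4), 5)/51)**3 = ((-2 - (3 + 4**3))/51)**3 = ((-2 - (3 + 64))*(1/51))**3 = ((-2 - 1*67)*(1/51))**3 = ((-2 - 67)*(1/51))**3 = (-69*1/51)**3 = (-23/17)**3 = -12167/4913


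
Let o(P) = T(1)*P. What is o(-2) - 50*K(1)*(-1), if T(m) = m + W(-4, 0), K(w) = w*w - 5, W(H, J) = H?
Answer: -194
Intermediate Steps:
K(w) = -5 + w² (K(w) = w² - 5 = -5 + w²)
T(m) = -4 + m (T(m) = m - 4 = -4 + m)
o(P) = -3*P (o(P) = (-4 + 1)*P = -3*P)
o(-2) - 50*K(1)*(-1) = -3*(-2) - 50*(-5 + 1²)*(-1) = 6 - 50*(-5 + 1)*(-1) = 6 - (-200)*(-1) = 6 - 50*4 = 6 - 200 = -194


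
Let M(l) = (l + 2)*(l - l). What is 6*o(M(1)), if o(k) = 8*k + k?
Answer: 0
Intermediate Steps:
M(l) = 0 (M(l) = (2 + l)*0 = 0)
o(k) = 9*k
6*o(M(1)) = 6*(9*0) = 6*0 = 0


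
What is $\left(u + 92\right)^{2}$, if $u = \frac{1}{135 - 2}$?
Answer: $\frac{149744169}{17689} \approx 8465.4$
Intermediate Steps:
$u = \frac{1}{133} \approx 0.0075188$
$\left(u + 92\right)^{2} = \left(\frac{1}{133} + 92\right)^{2} = \left(\frac{12237}{133}\right)^{2} = \frac{149744169}{17689}$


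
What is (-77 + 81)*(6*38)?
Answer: 912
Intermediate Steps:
(-77 + 81)*(6*38) = 4*228 = 912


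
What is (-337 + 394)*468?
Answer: 26676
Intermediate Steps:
(-337 + 394)*468 = 57*468 = 26676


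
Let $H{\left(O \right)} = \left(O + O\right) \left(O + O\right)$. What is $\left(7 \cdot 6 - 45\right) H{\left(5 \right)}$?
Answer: $-300$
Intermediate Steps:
$H{\left(O \right)} = 4 O^{2}$ ($H{\left(O \right)} = 2 O 2 O = 4 O^{2}$)
$\left(7 \cdot 6 - 45\right) H{\left(5 \right)} = \left(7 \cdot 6 - 45\right) 4 \cdot 5^{2} = \left(42 - 45\right) 4 \cdot 25 = \left(-3\right) 100 = -300$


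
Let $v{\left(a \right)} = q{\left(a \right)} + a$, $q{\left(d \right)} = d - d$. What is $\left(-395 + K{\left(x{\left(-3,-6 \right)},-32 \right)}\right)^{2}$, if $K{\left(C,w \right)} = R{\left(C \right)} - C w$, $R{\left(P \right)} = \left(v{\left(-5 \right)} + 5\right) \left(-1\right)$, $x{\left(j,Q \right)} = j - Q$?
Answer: $89401$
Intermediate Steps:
$q{\left(d \right)} = 0$
$v{\left(a \right)} = a$ ($v{\left(a \right)} = 0 + a = a$)
$R{\left(P \right)} = 0$ ($R{\left(P \right)} = \left(-5 + 5\right) \left(-1\right) = 0 \left(-1\right) = 0$)
$K{\left(C,w \right)} = - C w$ ($K{\left(C,w \right)} = 0 - C w = - C w$)
$\left(-395 + K{\left(x{\left(-3,-6 \right)},-32 \right)}\right)^{2} = \left(-395 - \left(-3 - -6\right) \left(-32\right)\right)^{2} = \left(-395 - \left(-3 + 6\right) \left(-32\right)\right)^{2} = \left(-395 - 3 \left(-32\right)\right)^{2} = \left(-395 + 96\right)^{2} = \left(-299\right)^{2} = 89401$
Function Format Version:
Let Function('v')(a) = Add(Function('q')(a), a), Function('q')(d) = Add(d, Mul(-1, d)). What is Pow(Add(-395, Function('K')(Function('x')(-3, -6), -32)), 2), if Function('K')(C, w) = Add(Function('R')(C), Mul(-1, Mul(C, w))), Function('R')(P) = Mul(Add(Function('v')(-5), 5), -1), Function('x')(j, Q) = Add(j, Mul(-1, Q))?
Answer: 89401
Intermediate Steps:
Function('q')(d) = 0
Function('v')(a) = a (Function('v')(a) = Add(0, a) = a)
Function('R')(P) = 0 (Function('R')(P) = Mul(Add(-5, 5), -1) = Mul(0, -1) = 0)
Function('K')(C, w) = Mul(-1, C, w) (Function('K')(C, w) = Add(0, Mul(-1, Mul(C, w))) = Add(0, Mul(-1, C, w)) = Mul(-1, C, w))
Pow(Add(-395, Function('K')(Function('x')(-3, -6), -32)), 2) = Pow(Add(-395, Mul(-1, Add(-3, Mul(-1, -6)), -32)), 2) = Pow(Add(-395, Mul(-1, Add(-3, 6), -32)), 2) = Pow(Add(-395, Mul(-1, 3, -32)), 2) = Pow(Add(-395, 96), 2) = Pow(-299, 2) = 89401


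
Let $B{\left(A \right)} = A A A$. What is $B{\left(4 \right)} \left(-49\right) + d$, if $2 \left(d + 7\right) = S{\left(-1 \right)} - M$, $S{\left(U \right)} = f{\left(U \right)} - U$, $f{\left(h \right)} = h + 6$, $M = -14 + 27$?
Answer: $- \frac{6293}{2} \approx -3146.5$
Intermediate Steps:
$M = 13$
$B{\left(A \right)} = A^{3}$ ($B{\left(A \right)} = A^{2} A = A^{3}$)
$f{\left(h \right)} = 6 + h$
$S{\left(U \right)} = 6$ ($S{\left(U \right)} = \left(6 + U\right) - U = 6$)
$d = - \frac{21}{2}$ ($d = -7 + \frac{6 - 13}{2} = -7 + \frac{1}{2} \left(-7\right) = -7 - \frac{7}{2} = - \frac{21}{2} \approx -10.5$)
$B{\left(4 \right)} \left(-49\right) + d = 4^{3} \left(-49\right) - \frac{21}{2} = 64 \left(-49\right) - \frac{21}{2} = -3136 - \frac{21}{2} = - \frac{6293}{2}$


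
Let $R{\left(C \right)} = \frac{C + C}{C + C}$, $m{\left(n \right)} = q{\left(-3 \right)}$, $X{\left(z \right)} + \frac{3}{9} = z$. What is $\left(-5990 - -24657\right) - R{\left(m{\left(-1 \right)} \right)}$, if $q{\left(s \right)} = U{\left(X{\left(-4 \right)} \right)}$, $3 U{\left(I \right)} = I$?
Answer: $18666$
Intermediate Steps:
$X{\left(z \right)} = - \frac{1}{3} + z$
$U{\left(I \right)} = \frac{I}{3}$
$q{\left(s \right)} = - \frac{13}{9}$ ($q{\left(s \right)} = \frac{- \frac{1}{3} - 4}{3} = \frac{1}{3} \left(- \frac{13}{3}\right) = - \frac{13}{9}$)
$m{\left(n \right)} = - \frac{13}{9}$
$R{\left(C \right)} = 1$ ($R{\left(C \right)} = \frac{2 C}{2 C} = 2 C \frac{1}{2 C} = 1$)
$\left(-5990 - -24657\right) - R{\left(m{\left(-1 \right)} \right)} = \left(-5990 - -24657\right) - 1 = \left(-5990 + 24657\right) - 1 = 18667 - 1 = 18666$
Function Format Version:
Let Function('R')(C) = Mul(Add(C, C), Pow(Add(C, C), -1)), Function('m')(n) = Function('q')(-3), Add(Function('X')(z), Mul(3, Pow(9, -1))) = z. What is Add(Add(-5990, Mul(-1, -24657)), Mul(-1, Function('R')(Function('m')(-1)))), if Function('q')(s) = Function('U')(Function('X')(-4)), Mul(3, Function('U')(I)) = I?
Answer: 18666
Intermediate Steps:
Function('X')(z) = Add(Rational(-1, 3), z)
Function('U')(I) = Mul(Rational(1, 3), I)
Function('q')(s) = Rational(-13, 9) (Function('q')(s) = Mul(Rational(1, 3), Add(Rational(-1, 3), -4)) = Mul(Rational(1, 3), Rational(-13, 3)) = Rational(-13, 9))
Function('m')(n) = Rational(-13, 9)
Function('R')(C) = 1 (Function('R')(C) = Mul(Mul(2, C), Pow(Mul(2, C), -1)) = Mul(Mul(2, C), Mul(Rational(1, 2), Pow(C, -1))) = 1)
Add(Add(-5990, Mul(-1, -24657)), Mul(-1, Function('R')(Function('m')(-1)))) = Add(Add(-5990, Mul(-1, -24657)), Mul(-1, 1)) = Add(Add(-5990, 24657), -1) = Add(18667, -1) = 18666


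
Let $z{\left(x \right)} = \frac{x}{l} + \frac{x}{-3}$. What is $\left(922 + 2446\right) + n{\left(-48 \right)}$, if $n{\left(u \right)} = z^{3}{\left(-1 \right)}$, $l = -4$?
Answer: $\frac{5820247}{1728} \approx 3368.2$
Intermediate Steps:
$z{\left(x \right)} = - \frac{7 x}{12}$ ($z{\left(x \right)} = \frac{x}{-4} + \frac{x}{-3} = x \left(- \frac{1}{4}\right) + x \left(- \frac{1}{3}\right) = - \frac{x}{4} - \frac{x}{3} = - \frac{7 x}{12}$)
$n{\left(u \right)} = \frac{343}{1728}$ ($n{\left(u \right)} = \left(\left(- \frac{7}{12}\right) \left(-1\right)\right)^{3} = \left(\frac{7}{12}\right)^{3} = \frac{343}{1728}$)
$\left(922 + 2446\right) + n{\left(-48 \right)} = \left(922 + 2446\right) + \frac{343}{1728} = 3368 + \frac{343}{1728} = \frac{5820247}{1728}$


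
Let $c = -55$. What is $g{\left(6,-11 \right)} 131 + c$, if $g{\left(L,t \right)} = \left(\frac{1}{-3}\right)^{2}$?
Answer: $- \frac{364}{9} \approx -40.444$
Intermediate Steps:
$g{\left(L,t \right)} = \frac{1}{9}$ ($g{\left(L,t \right)} = \left(- \frac{1}{3}\right)^{2} = \frac{1}{9}$)
$g{\left(6,-11 \right)} 131 + c = \frac{1}{9} \cdot 131 - 55 = \frac{131}{9} - 55 = - \frac{364}{9}$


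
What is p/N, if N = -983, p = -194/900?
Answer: 97/442350 ≈ 0.00021928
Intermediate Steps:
p = -97/450 (p = -194*1/900 = -97/450 ≈ -0.21556)
p/N = -97/450/(-983) = -97/450*(-1/983) = 97/442350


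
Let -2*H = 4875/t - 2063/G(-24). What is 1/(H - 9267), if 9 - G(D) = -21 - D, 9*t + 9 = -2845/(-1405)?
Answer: -2352/13994311 ≈ -0.00016807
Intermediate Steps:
t = -1960/2529 (t = -1 + (-2845/(-1405))/9 = -1 + (-2845*(-1/1405))/9 = -1 + (1/9)*(569/281) = -1 + 569/2529 = -1960/2529 ≈ -0.77501)
G(D) = 30 + D (G(D) = 9 - (-21 - D) = 9 + (21 + D) = 30 + D)
H = 7801673/2352 (H = -(4875/(-1960/2529) - 2063/(30 - 24))/2 = -(4875*(-2529/1960) - 2063/6)/2 = -(-2465775/392 - 2063*1/6)/2 = -(-2465775/392 - 2063/6)/2 = -1/2*(-7801673/1176) = 7801673/2352 ≈ 3317.0)
1/(H - 9267) = 1/(7801673/2352 - 9267) = 1/(-13994311/2352) = -2352/13994311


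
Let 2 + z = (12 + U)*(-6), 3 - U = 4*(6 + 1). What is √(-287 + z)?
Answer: I*√211 ≈ 14.526*I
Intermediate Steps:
U = -25 (U = 3 - 4*(6 + 1) = 3 - 4*7 = 3 - 1*28 = 3 - 28 = -25)
z = 76 (z = -2 + (12 - 25)*(-6) = -2 - 13*(-6) = -2 + 78 = 76)
√(-287 + z) = √(-287 + 76) = √(-211) = I*√211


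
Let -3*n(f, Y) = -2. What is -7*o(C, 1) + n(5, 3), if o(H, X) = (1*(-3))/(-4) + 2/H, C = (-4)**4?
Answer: -1781/384 ≈ -4.6380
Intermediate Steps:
n(f, Y) = 2/3 (n(f, Y) = -1/3*(-2) = 2/3)
C = 256
o(H, X) = 3/4 + 2/H (o(H, X) = -3*(-1/4) + 2/H = 3/4 + 2/H)
-7*o(C, 1) + n(5, 3) = -7*(3/4 + 2/256) + 2/3 = -7*(3/4 + 2*(1/256)) + 2/3 = -7*(3/4 + 1/128) + 2/3 = -7*97/128 + 2/3 = -679/128 + 2/3 = -1781/384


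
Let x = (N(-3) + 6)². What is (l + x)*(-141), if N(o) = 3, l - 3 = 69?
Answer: -21573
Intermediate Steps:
l = 72 (l = 3 + 69 = 72)
x = 81 (x = (3 + 6)² = 9² = 81)
(l + x)*(-141) = (72 + 81)*(-141) = 153*(-141) = -21573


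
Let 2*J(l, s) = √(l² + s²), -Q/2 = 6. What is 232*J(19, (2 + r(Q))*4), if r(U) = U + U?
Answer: 116*√8105 ≈ 10443.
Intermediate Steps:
Q = -12 (Q = -2*6 = -12)
r(U) = 2*U
J(l, s) = √(l² + s²)/2
232*J(19, (2 + r(Q))*4) = 232*(√(19² + ((2 + 2*(-12))*4)²)/2) = 232*(√(361 + ((2 - 24)*4)²)/2) = 232*(√(361 + (-22*4)²)/2) = 232*(√(361 + (-88)²)/2) = 232*(√(361 + 7744)/2) = 232*(√8105/2) = 116*√8105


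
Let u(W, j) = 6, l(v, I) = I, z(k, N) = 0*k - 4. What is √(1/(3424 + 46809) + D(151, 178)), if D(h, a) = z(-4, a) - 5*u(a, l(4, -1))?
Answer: 3*I*√9532666177/50233 ≈ 5.8309*I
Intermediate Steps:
z(k, N) = -4 (z(k, N) = 0 - 4 = -4)
D(h, a) = -34 (D(h, a) = -4 - 5*6 = -4 - 30 = -34)
√(1/(3424 + 46809) + D(151, 178)) = √(1/(3424 + 46809) - 34) = √(1/50233 - 34) = √(-1707921/50233) = 3*I*√9532666177/50233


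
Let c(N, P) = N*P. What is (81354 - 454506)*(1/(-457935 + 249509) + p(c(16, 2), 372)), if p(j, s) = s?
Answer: -628959628752/4531 ≈ -1.3881e+8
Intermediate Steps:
(81354 - 454506)*(1/(-457935 + 249509) + p(c(16, 2), 372)) = (81354 - 454506)*(1/(-457935 + 249509) + 372) = -373152*(1/(-208426) + 372) = -373152*(-1/208426 + 372) = -373152*77534471/208426 = -628959628752/4531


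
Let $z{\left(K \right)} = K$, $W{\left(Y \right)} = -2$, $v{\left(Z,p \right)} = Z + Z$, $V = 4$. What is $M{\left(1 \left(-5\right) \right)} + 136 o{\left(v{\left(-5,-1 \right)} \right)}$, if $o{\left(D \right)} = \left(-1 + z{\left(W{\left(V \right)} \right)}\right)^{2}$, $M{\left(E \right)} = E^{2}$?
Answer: $1249$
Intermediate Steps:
$v{\left(Z,p \right)} = 2 Z$
$o{\left(D \right)} = 9$ ($o{\left(D \right)} = \left(-1 - 2\right)^{2} = \left(-3\right)^{2} = 9$)
$M{\left(1 \left(-5\right) \right)} + 136 o{\left(v{\left(-5,-1 \right)} \right)} = \left(1 \left(-5\right)\right)^{2} + 136 \cdot 9 = \left(-5\right)^{2} + 1224 = 25 + 1224 = 1249$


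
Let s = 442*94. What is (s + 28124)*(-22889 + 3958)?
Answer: -1318960632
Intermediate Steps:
s = 41548
(s + 28124)*(-22889 + 3958) = (41548 + 28124)*(-22889 + 3958) = 69672*(-18931) = -1318960632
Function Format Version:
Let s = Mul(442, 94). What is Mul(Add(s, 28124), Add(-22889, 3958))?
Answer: -1318960632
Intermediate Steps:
s = 41548
Mul(Add(s, 28124), Add(-22889, 3958)) = Mul(Add(41548, 28124), Add(-22889, 3958)) = Mul(69672, -18931) = -1318960632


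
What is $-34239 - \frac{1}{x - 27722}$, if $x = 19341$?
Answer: $- \frac{286957058}{8381} \approx -34239.0$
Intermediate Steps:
$-34239 - \frac{1}{x - 27722} = -34239 - \frac{1}{19341 - 27722} = -34239 - \frac{1}{-8381} = -34239 - - \frac{1}{8381} = -34239 + \frac{1}{8381} = - \frac{286957058}{8381}$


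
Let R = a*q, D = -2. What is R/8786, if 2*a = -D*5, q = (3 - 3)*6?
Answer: 0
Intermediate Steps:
q = 0 (q = 0*6 = 0)
a = 5 (a = (-1*(-2)*5)/2 = (2*5)/2 = (½)*10 = 5)
R = 0 (R = 5*0 = 0)
R/8786 = 0/8786 = 0*(1/8786) = 0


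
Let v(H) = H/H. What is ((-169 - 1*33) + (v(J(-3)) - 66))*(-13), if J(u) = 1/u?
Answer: 3471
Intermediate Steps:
v(H) = 1
((-169 - 1*33) + (v(J(-3)) - 66))*(-13) = ((-169 - 1*33) + (1 - 66))*(-13) = ((-169 - 33) - 65)*(-13) = (-202 - 65)*(-13) = -267*(-13) = 3471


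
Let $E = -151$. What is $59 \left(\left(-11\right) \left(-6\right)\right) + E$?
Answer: $3743$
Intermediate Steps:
$59 \left(\left(-11\right) \left(-6\right)\right) + E = 59 \left(\left(-11\right) \left(-6\right)\right) - 151 = 59 \cdot 66 - 151 = 3894 - 151 = 3743$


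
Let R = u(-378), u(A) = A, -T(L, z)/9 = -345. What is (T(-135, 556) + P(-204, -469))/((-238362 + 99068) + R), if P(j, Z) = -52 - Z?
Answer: -1761/69836 ≈ -0.025216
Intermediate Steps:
T(L, z) = 3105 (T(L, z) = -9*(-345) = 3105)
R = -378
(T(-135, 556) + P(-204, -469))/((-238362 + 99068) + R) = (3105 + (-52 - 1*(-469)))/((-238362 + 99068) - 378) = (3105 + (-52 + 469))/(-139294 - 378) = (3105 + 417)/(-139672) = 3522*(-1/139672) = -1761/69836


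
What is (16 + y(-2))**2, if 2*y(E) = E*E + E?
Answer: 289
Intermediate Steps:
y(E) = E/2 + E**2/2 (y(E) = (E*E + E)/2 = (E**2 + E)/2 = (E + E**2)/2 = E/2 + E**2/2)
(16 + y(-2))**2 = (16 + (1/2)*(-2)*(1 - 2))**2 = (16 + (1/2)*(-2)*(-1))**2 = (16 + 1)**2 = 17**2 = 289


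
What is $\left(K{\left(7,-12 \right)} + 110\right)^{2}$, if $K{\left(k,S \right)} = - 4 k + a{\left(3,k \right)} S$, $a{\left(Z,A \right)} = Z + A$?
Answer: $1444$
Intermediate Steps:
$a{\left(Z,A \right)} = A + Z$
$K{\left(k,S \right)} = - 4 k + S \left(3 + k\right)$ ($K{\left(k,S \right)} = - 4 k + \left(k + 3\right) S = - 4 k + \left(3 + k\right) S = - 4 k + S \left(3 + k\right)$)
$\left(K{\left(7,-12 \right)} + 110\right)^{2} = \left(\left(\left(-4\right) 7 - 12 \left(3 + 7\right)\right) + 110\right)^{2} = \left(\left(-28 - 120\right) + 110\right)^{2} = \left(-148 + 110\right)^{2} = \left(-38\right)^{2} = 1444$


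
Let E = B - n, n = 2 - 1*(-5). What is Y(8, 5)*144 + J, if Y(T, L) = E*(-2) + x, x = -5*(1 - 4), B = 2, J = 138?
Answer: 3738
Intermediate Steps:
n = 7 (n = 2 + 5 = 7)
E = -5 (E = 2 - 1*7 = 2 - 7 = -5)
x = 15 (x = -5*(-3) = 15)
Y(T, L) = 25 (Y(T, L) = -5*(-2) + 15 = 10 + 15 = 25)
Y(8, 5)*144 + J = 25*144 + 138 = 3600 + 138 = 3738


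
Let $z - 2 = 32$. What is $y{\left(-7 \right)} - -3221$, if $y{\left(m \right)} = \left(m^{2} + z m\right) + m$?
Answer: $3025$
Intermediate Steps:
$z = 34$ ($z = 2 + 32 = 34$)
$y{\left(m \right)} = m^{2} + 35 m$ ($y{\left(m \right)} = \left(m^{2} + 34 m\right) + m = m^{2} + 35 m$)
$y{\left(-7 \right)} - -3221 = - 7 \left(35 - 7\right) - -3221 = \left(-7\right) 28 + 3221 = -196 + 3221 = 3025$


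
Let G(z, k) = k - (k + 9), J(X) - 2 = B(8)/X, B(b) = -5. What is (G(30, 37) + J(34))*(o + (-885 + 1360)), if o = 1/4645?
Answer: -268074684/78965 ≈ -3394.9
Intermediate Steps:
J(X) = 2 - 5/X
G(z, k) = -9 (G(z, k) = k - (9 + k) = k + (-9 - k) = -9)
o = 1/4645 ≈ 0.00021529
(G(30, 37) + J(34))*(o + (-885 + 1360)) = (-9 + (2 - 5/34))*(1/4645 + (-885 + 1360)) = (-9 + (2 - 5*1/34))*(1/4645 + 475) = (-9 + (2 - 5/34))*(2206376/4645) = (-9 + 63/34)*(2206376/4645) = -243/34*2206376/4645 = -268074684/78965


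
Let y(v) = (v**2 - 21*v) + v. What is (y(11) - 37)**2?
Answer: 18496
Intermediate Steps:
y(v) = v**2 - 20*v
(y(11) - 37)**2 = (11*(-20 + 11) - 37)**2 = (11*(-9) - 37)**2 = (-99 - 37)**2 = (-136)**2 = 18496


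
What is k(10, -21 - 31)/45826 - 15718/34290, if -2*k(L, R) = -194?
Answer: -358483469/785686770 ≈ -0.45627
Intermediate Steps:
k(L, R) = 97 (k(L, R) = -½*(-194) = 97)
k(10, -21 - 31)/45826 - 15718/34290 = 97/45826 - 15718/34290 = 97*(1/45826) - 15718*1/34290 = 97/45826 - 7859/17145 = -358483469/785686770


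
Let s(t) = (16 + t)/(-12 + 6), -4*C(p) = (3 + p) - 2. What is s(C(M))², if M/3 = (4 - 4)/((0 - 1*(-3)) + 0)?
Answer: 441/64 ≈ 6.8906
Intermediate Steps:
M = 0 (M = 3*((4 - 4)/((0 - 1*(-3)) + 0)) = 3*(0/((0 + 3) + 0)) = 3*(0/(3 + 0)) = 3*(0/3) = 3*(0*(⅓)) = 3*0 = 0)
C(p) = -¼ - p/4 (C(p) = -((3 + p) - 2)/4 = -(1 + p)/4 = -¼ - p/4)
s(t) = -8/3 - t/6 (s(t) = (16 + t)/(-6) = (16 + t)*(-⅙) = -8/3 - t/6)
s(C(M))² = (-8/3 - (-¼ - ¼*0)/6)² = (-8/3 - (-¼ + 0)/6)² = (-8/3 - ⅙*(-¼))² = (-8/3 + 1/24)² = (-21/8)² = 441/64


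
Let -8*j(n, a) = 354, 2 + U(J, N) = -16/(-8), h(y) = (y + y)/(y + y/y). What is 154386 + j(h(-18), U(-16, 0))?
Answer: 617367/4 ≈ 1.5434e+5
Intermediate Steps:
h(y) = 2*y/(1 + y) (h(y) = (2*y)/(y + 1) = (2*y)/(1 + y) = 2*y/(1 + y))
U(J, N) = 0 (U(J, N) = -2 - 16/(-8) = -2 - 16*(-⅛) = -2 + 2 = 0)
j(n, a) = -177/4 (j(n, a) = -⅛*354 = -177/4)
154386 + j(h(-18), U(-16, 0)) = 154386 - 177/4 = 617367/4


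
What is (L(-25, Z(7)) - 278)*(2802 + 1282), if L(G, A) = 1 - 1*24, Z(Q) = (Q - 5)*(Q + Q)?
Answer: -1229284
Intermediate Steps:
Z(Q) = 2*Q*(-5 + Q) (Z(Q) = (-5 + Q)*(2*Q) = 2*Q*(-5 + Q))
L(G, A) = -23 (L(G, A) = 1 - 24 = -23)
(L(-25, Z(7)) - 278)*(2802 + 1282) = (-23 - 278)*(2802 + 1282) = -301*4084 = -1229284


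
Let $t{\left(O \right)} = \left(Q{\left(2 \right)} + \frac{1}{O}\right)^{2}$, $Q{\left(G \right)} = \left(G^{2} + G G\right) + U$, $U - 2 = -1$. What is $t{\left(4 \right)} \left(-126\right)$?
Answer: $- \frac{86247}{8} \approx -10781.0$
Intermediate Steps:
$U = 1$ ($U = 2 - 1 = 1$)
$Q{\left(G \right)} = 1 + 2 G^{2}$ ($Q{\left(G \right)} = \left(G^{2} + G G\right) + 1 = \left(G^{2} + G^{2}\right) + 1 = 2 G^{2} + 1 = 1 + 2 G^{2}$)
$t{\left(O \right)} = \left(9 + \frac{1}{O}\right)^{2}$ ($t{\left(O \right)} = \left(\left(1 + 2 \cdot 2^{2}\right) + \frac{1}{O}\right)^{2} = \left(\left(1 + 2 \cdot 4\right) + \frac{1}{O}\right)^{2} = \left(\left(1 + 8\right) + \frac{1}{O}\right)^{2} = \left(9 + \frac{1}{O}\right)^{2}$)
$t{\left(4 \right)} \left(-126\right) = \frac{\left(1 + 9 \cdot 4\right)^{2}}{16} \left(-126\right) = \frac{\left(1 + 36\right)^{2}}{16} \left(-126\right) = \frac{37^{2}}{16} \left(-126\right) = \frac{1}{16} \cdot 1369 \left(-126\right) = \frac{1369}{16} \left(-126\right) = - \frac{86247}{8}$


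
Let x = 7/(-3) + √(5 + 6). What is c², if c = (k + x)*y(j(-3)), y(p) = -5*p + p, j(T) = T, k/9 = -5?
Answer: 324208 - 13632*√11 ≈ 2.7900e+5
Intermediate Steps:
k = -45 (k = 9*(-5) = -45)
y(p) = -4*p
x = -7/3 + √11 (x = 7*(-⅓) + √11 = -7/3 + √11 ≈ 0.98329)
c = -568 + 12*√11 (c = (-45 + (-7/3 + √11))*(-4*(-3)) = (-142/3 + √11)*12 = -568 + 12*√11 ≈ -528.20)
c² = (-568 + 12*√11)²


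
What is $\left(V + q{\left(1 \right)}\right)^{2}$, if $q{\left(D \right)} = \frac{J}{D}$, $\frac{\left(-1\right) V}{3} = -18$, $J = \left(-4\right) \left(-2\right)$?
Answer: $3844$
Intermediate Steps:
$J = 8$
$V = 54$ ($V = \left(-3\right) \left(-18\right) = 54$)
$q{\left(D \right)} = \frac{8}{D}$
$\left(V + q{\left(1 \right)}\right)^{2} = \left(54 + \frac{8}{1}\right)^{2} = \left(54 + 8 \cdot 1\right)^{2} = \left(54 + 8\right)^{2} = 62^{2} = 3844$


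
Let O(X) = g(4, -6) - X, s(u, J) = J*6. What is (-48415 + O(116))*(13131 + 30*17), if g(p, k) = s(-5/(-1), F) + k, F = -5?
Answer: -662502447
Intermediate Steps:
s(u, J) = 6*J
g(p, k) = -30 + k (g(p, k) = 6*(-5) + k = -30 + k)
O(X) = -36 - X (O(X) = (-30 - 6) - X = -36 - X)
(-48415 + O(116))*(13131 + 30*17) = (-48415 + (-36 - 1*116))*(13131 + 30*17) = (-48415 + (-36 - 116))*(13131 + 510) = (-48415 - 152)*13641 = -48567*13641 = -662502447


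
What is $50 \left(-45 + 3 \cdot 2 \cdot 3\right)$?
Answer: $-1350$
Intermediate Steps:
$50 \left(-45 + 3 \cdot 2 \cdot 3\right) = 50 \left(-45 + 6 \cdot 3\right) = 50 \left(-45 + 18\right) = 50 \left(-27\right) = -1350$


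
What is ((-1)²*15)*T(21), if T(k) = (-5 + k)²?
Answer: 3840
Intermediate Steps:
((-1)²*15)*T(21) = ((-1)²*15)*(-5 + 21)² = (1*15)*16² = 15*256 = 3840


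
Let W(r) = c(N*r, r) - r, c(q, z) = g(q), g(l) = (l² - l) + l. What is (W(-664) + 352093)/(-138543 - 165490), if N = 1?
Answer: -793653/304033 ≈ -2.6104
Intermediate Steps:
g(l) = l²
c(q, z) = q²
W(r) = r² - r (W(r) = (1*r)² - r = r² - r)
(W(-664) + 352093)/(-138543 - 165490) = (-664*(-1 - 664) + 352093)/(-138543 - 165490) = (-664*(-665) + 352093)/(-304033) = (441560 + 352093)*(-1/304033) = 793653*(-1/304033) = -793653/304033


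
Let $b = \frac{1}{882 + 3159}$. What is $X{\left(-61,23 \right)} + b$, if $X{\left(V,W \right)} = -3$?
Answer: $- \frac{12122}{4041} \approx -2.9998$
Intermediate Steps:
$b = \frac{1}{4041} \approx 0.00024746$
$X{\left(-61,23 \right)} + b = -3 + \frac{1}{4041} = - \frac{12122}{4041}$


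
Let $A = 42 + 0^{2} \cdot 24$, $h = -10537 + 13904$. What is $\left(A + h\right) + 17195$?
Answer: $20604$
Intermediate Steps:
$h = 3367$
$A = 42$ ($A = 42 + 0 \cdot 24 = 42 + 0 = 42$)
$\left(A + h\right) + 17195 = \left(42 + 3367\right) + 17195 = 3409 + 17195 = 20604$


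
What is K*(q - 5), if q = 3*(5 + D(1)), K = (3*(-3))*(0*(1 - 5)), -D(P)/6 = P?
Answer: 0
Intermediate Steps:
D(P) = -6*P
K = 0 (K = -0*(-4) = -9*0 = 0)
q = -3 (q = 3*(5 - 6*1) = 3*(5 - 6) = 3*(-1) = -3)
K*(q - 5) = 0*(-3 - 5) = 0*(-8) = 0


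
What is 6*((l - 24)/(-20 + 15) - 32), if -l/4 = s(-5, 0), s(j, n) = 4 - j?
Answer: -120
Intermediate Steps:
l = -36 (l = -4*(4 - 1*(-5)) = -4*(4 + 5) = -4*9 = -36)
6*((l - 24)/(-20 + 15) - 32) = 6*((-36 - 24)/(-20 + 15) - 32) = 6*(-60/(-5) - 32) = 6*(-60*(-1/5) - 32) = 6*(12 - 32) = 6*(-20) = -120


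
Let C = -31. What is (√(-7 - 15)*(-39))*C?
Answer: 1209*I*√22 ≈ 5670.7*I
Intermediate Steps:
(√(-7 - 15)*(-39))*C = (√(-7 - 15)*(-39))*(-31) = (√(-22)*(-39))*(-31) = ((I*√22)*(-39))*(-31) = -39*I*√22*(-31) = 1209*I*√22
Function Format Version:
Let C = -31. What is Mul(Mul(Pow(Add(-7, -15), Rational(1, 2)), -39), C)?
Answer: Mul(1209, I, Pow(22, Rational(1, 2))) ≈ Mul(5670.7, I)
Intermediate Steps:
Mul(Mul(Pow(Add(-7, -15), Rational(1, 2)), -39), C) = Mul(Mul(Pow(Add(-7, -15), Rational(1, 2)), -39), -31) = Mul(Mul(Pow(-22, Rational(1, 2)), -39), -31) = Mul(Mul(Mul(I, Pow(22, Rational(1, 2))), -39), -31) = Mul(Mul(-39, I, Pow(22, Rational(1, 2))), -31) = Mul(1209, I, Pow(22, Rational(1, 2)))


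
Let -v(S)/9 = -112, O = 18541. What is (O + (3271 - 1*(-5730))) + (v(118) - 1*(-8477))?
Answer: 37027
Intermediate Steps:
v(S) = 1008 (v(S) = -9*(-112) = 1008)
(O + (3271 - 1*(-5730))) + (v(118) - 1*(-8477)) = (18541 + (3271 - 1*(-5730))) + (1008 - 1*(-8477)) = (18541 + (3271 + 5730)) + (1008 + 8477) = (18541 + 9001) + 9485 = 27542 + 9485 = 37027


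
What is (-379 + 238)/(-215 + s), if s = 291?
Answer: -141/76 ≈ -1.8553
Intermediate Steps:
(-379 + 238)/(-215 + s) = (-379 + 238)/(-215 + 291) = -141/76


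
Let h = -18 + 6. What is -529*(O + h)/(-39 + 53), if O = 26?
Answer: -529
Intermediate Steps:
h = -12
-529*(O + h)/(-39 + 53) = -529*(26 - 12)/(-39 + 53) = -7406/14 = -529*1 = -529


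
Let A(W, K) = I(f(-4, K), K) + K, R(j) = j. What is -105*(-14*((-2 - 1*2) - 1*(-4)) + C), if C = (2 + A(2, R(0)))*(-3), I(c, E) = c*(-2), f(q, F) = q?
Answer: 3150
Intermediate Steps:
I(c, E) = -2*c
A(W, K) = 8 + K (A(W, K) = -2*(-4) + K = 8 + K)
C = -30 (C = (2 + (8 + 0))*(-3) = (2 + 8)*(-3) = 10*(-3) = -30)
-105*(-14*((-2 - 1*2) - 1*(-4)) + C) = -105*(-14*((-2 - 1*2) - 1*(-4)) - 30) = -105*(-14*((-2 - 2) + 4) - 30) = -105*(-14*(-4 + 4) - 30) = -105*(-14*0 - 30) = -105*(0 - 30) = -105*(-30) = 3150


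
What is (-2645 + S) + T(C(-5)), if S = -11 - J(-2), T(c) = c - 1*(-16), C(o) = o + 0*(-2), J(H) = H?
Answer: -2643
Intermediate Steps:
C(o) = o (C(o) = o + 0 = o)
T(c) = 16 + c (T(c) = c + 16 = 16 + c)
S = -9 (S = -11 - 1*(-2) = -11 + 2 = -9)
(-2645 + S) + T(C(-5)) = (-2645 - 9) + (16 - 5) = -2654 + 11 = -2643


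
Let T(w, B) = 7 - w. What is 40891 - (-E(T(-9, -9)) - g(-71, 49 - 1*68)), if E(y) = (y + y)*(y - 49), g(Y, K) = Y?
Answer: 39764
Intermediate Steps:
E(y) = 2*y*(-49 + y) (E(y) = (2*y)*(-49 + y) = 2*y*(-49 + y))
40891 - (-E(T(-9, -9)) - g(-71, 49 - 1*68)) = 40891 - (-2*(7 - 1*(-9))*(-49 + (7 - 1*(-9))) - 1*(-71)) = 40891 - (-2*(7 + 9)*(-49 + (7 + 9)) + 71) = 40891 - (-2*16*(-49 + 16) + 71) = 40891 - (-2*16*(-33) + 71) = 40891 - (-1*(-1056) + 71) = 40891 - (1056 + 71) = 40891 - 1*1127 = 40891 - 1127 = 39764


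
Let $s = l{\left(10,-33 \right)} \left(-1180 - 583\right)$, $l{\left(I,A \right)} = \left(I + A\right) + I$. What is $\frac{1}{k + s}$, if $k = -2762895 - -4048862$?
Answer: $\frac{1}{1308886} \approx 7.6401 \cdot 10^{-7}$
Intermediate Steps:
$l{\left(I,A \right)} = A + 2 I$ ($l{\left(I,A \right)} = \left(A + I\right) + I = A + 2 I$)
$k = 1285967$ ($k = -2762895 + 4048862 = 1285967$)
$s = 22919$ ($s = \left(-33 + 2 \cdot 10\right) \left(-1180 - 583\right) = \left(-33 + 20\right) \left(-1180 - 583\right) = \left(-13\right) \left(-1763\right) = 22919$)
$\frac{1}{k + s} = \frac{1}{1285967 + 22919} = \frac{1}{1308886}$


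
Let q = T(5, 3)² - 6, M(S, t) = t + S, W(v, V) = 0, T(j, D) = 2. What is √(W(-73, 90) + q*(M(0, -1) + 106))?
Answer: I*√210 ≈ 14.491*I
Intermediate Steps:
M(S, t) = S + t
q = -2 (q = 2² - 6 = 4 - 6 = -2)
√(W(-73, 90) + q*(M(0, -1) + 106)) = √(0 - 2*((0 - 1) + 106)) = √(0 - 2*(-1 + 106)) = √(0 - 2*105) = √(0 - 210) = √(-210) = I*√210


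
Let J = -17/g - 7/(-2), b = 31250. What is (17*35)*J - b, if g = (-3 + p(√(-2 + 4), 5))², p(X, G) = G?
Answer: -126785/4 ≈ -31696.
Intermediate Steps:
g = 4 (g = (-3 + 5)² = 2² = 4)
J = -¾ (J = -17/4 - 7/(-2) = -17*¼ - 7*(-½) = -17/4 + 7/2 = -¾ ≈ -0.75000)
(17*35)*J - b = (17*35)*(-¾) - 1*31250 = 595*(-¾) - 31250 = -1785/4 - 31250 = -126785/4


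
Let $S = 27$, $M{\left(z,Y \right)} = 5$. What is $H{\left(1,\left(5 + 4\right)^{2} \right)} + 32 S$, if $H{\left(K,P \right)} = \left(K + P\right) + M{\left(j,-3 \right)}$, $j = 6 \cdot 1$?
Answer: $951$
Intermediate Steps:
$j = 6$
$H{\left(K,P \right)} = 5 + K + P$ ($H{\left(K,P \right)} = \left(K + P\right) + 5 = 5 + K + P$)
$H{\left(1,\left(5 + 4\right)^{2} \right)} + 32 S = \left(5 + 1 + \left(5 + 4\right)^{2}\right) + 32 \cdot 27 = \left(5 + 1 + 9^{2}\right) + 864 = \left(5 + 1 + 81\right) + 864 = 87 + 864 = 951$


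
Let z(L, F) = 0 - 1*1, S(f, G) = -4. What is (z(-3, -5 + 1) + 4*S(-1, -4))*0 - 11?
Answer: -11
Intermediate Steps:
z(L, F) = -1 (z(L, F) = 0 - 1 = -1)
(z(-3, -5 + 1) + 4*S(-1, -4))*0 - 11 = (-1 + 4*(-4))*0 - 11 = (-1 - 16)*0 - 11 = -17*0 - 11 = 0 - 11 = -11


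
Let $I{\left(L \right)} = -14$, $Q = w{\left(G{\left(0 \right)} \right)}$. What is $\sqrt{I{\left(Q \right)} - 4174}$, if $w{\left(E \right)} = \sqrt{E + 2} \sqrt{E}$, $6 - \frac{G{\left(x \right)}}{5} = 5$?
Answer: $2 i \sqrt{1047} \approx 64.715 i$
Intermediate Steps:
$G{\left(x \right)} = 5$ ($G{\left(x \right)} = 30 - 25 = 5$)
$w{\left(E \right)} = \sqrt{E} \sqrt{2 + E}$ ($w{\left(E \right)} = \sqrt{2 + E} \sqrt{E} = \sqrt{E} \sqrt{2 + E}$)
$Q = \sqrt{35}$ ($Q = \sqrt{5} \sqrt{2 + 5} = \sqrt{5} \sqrt{7} = \sqrt{35} \approx 5.9161$)
$\sqrt{I{\left(Q \right)} - 4174} = \sqrt{-14 - 4174} = \sqrt{-4188} = 2 i \sqrt{1047}$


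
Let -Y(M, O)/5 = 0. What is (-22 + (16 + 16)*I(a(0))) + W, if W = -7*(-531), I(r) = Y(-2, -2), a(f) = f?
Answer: 3695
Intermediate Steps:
Y(M, O) = 0 (Y(M, O) = -5*0 = 0)
I(r) = 0
W = 3717
(-22 + (16 + 16)*I(a(0))) + W = (-22 + (16 + 16)*0) + 3717 = (-22 + 32*0) + 3717 = (-22 + 0) + 3717 = -22 + 3717 = 3695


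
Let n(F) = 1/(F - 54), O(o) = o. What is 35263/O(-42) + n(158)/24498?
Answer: -14973798209/17834544 ≈ -839.60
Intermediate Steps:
n(F) = 1/(-54 + F)
35263/O(-42) + n(158)/24498 = 35263/(-42) + 1/((-54 + 158)*24498) = 35263*(-1/42) + (1/24498)/104 = -35263/42 + (1/104)*(1/24498) = -35263/42 + 1/2547792 = -14973798209/17834544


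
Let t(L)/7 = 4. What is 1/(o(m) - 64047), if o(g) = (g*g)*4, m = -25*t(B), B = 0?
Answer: 1/1895953 ≈ 5.2744e-7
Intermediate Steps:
t(L) = 28 (t(L) = 7*4 = 28)
m = -700 (m = -25*28 = -700)
o(g) = 4*g² (o(g) = g²*4 = 4*g²)
1/(o(m) - 64047) = 1/(4*(-700)² - 64047) = 1/(4*490000 - 64047) = 1/(1960000 - 64047) = 1/1895953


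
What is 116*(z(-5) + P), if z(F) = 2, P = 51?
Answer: 6148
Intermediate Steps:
116*(z(-5) + P) = 116*(2 + 51) = 116*53 = 6148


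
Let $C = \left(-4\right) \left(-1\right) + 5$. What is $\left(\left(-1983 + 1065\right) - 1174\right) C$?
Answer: $-18828$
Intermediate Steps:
$C = 9$ ($C = 4 + 5 = 9$)
$\left(\left(-1983 + 1065\right) - 1174\right) C = \left(\left(-1983 + 1065\right) - 1174\right) 9 = \left(-918 - 1174\right) 9 = \left(-2092\right) 9 = -18828$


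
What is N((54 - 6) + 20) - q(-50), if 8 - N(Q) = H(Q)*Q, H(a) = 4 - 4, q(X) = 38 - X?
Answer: -80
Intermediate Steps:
H(a) = 0
N(Q) = 8 (N(Q) = 8 - 0*Q = 8 - 1*0 = 8 + 0 = 8)
N((54 - 6) + 20) - q(-50) = 8 - (38 - 1*(-50)) = 8 - (38 + 50) = 8 - 1*88 = 8 - 88 = -80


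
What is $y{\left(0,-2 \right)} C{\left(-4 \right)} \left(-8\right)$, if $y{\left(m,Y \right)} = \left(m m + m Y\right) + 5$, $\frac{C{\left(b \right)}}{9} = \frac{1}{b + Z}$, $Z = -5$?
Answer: $40$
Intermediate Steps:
$C{\left(b \right)} = \frac{9}{-5 + b}$ ($C{\left(b \right)} = \frac{9}{b - 5} = \frac{9}{-5 + b}$)
$y{\left(m,Y \right)} = 5 + m^{2} + Y m$ ($y{\left(m,Y \right)} = \left(m^{2} + Y m\right) + 5 = 5 + m^{2} + Y m$)
$y{\left(0,-2 \right)} C{\left(-4 \right)} \left(-8\right) = \left(5 + 0^{2} - 0\right) \frac{9}{-5 - 4} \left(-8\right) = \left(5 + 0 + 0\right) \frac{9}{-9} \left(-8\right) = 5 \cdot 9 \left(- \frac{1}{9}\right) \left(-8\right) = 5 \left(-1\right) \left(-8\right) = \left(-5\right) \left(-8\right) = 40$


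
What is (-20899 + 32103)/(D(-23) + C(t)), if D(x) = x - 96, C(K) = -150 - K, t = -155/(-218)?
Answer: -2442472/58797 ≈ -41.541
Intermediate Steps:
t = 155/218 (t = -155*(-1/218) = 155/218 ≈ 0.71101)
D(x) = -96 + x
(-20899 + 32103)/(D(-23) + C(t)) = (-20899 + 32103)/((-96 - 23) + (-150 - 1*155/218)) = 11204/(-119 + (-150 - 155/218)) = 11204/(-119 - 32855/218) = 11204/(-58797/218) = 11204*(-218/58797) = -2442472/58797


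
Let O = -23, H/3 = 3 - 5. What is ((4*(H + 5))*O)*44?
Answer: 4048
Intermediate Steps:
H = -6 (H = 3*(3 - 5) = 3*(-2) = -6)
((4*(H + 5))*O)*44 = ((4*(-6 + 5))*(-23))*44 = ((4*(-1))*(-23))*44 = -4*(-23)*44 = 92*44 = 4048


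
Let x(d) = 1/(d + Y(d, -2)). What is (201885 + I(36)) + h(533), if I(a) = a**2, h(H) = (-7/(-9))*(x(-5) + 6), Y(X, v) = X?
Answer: 18286703/90 ≈ 2.0319e+5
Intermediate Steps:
x(d) = 1/(2*d) (x(d) = 1/(d + d) = 1/(2*d))
h(H) = 413/90 (h(H) = (-7/(-9))*((1/2)/(-5) + 6) = (-7*(-1/9))*((1/2)*(-1/5) + 6) = 7*(-1/10 + 6)/9 = (7/9)*(59/10) = 413/90)
(201885 + I(36)) + h(533) = (201885 + 36**2) + 413/90 = (201885 + 1296) + 413/90 = 203181 + 413/90 = 18286703/90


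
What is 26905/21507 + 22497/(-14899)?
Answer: -82985384/320432793 ≈ -0.25898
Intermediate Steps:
26905/21507 + 22497/(-14899) = 26905*(1/21507) + 22497*(-1/14899) = 26905/21507 - 22497/14899 = -82985384/320432793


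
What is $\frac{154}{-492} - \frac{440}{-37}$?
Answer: $\frac{105391}{9102} \approx 11.579$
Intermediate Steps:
$\frac{154}{-492} - \frac{440}{-37} = 154 \left(- \frac{1}{492}\right) - - \frac{440}{37} = - \frac{77}{246} + \frac{440}{37} = \frac{105391}{9102}$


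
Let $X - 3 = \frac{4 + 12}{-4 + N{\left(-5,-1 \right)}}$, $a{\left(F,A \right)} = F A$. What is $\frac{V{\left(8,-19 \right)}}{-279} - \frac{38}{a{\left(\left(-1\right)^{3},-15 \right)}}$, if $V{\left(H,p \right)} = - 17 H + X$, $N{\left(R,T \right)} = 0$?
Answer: $- \frac{2849}{1395} \approx -2.0423$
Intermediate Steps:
$a{\left(F,A \right)} = A F$
$X = -1$ ($X = 3 + \frac{4 + 12}{-4 + 0} = 3 + \frac{16}{-4} = 3 + 16 \left(- \frac{1}{4}\right) = 3 - 4 = -1$)
$V{\left(H,p \right)} = -1 - 17 H$ ($V{\left(H,p \right)} = - 17 H - 1 = -1 - 17 H$)
$\frac{V{\left(8,-19 \right)}}{-279} - \frac{38}{a{\left(\left(-1\right)^{3},-15 \right)}} = \frac{-1 - 136}{-279} - \frac{38}{\left(-15\right) \left(-1\right)^{3}} = \left(-1 - 136\right) \left(- \frac{1}{279}\right) - \frac{38}{\left(-15\right) \left(-1\right)} = \left(-137\right) \left(- \frac{1}{279}\right) - \frac{38}{15} = \frac{137}{279} - \frac{38}{15} = - \frac{2849}{1395}$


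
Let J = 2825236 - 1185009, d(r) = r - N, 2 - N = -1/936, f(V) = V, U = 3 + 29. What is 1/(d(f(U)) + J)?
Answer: 936/1535280551 ≈ 6.0966e-7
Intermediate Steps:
U = 32
N = 1873/936 (N = 2 - (-1)/936 = 2 - 1*(-1/936) = 2 + 1/936 = 1873/936 ≈ 2.0011)
d(r) = -1873/936 + r (d(r) = r - 1*1873/936 = r - 1873/936 = -1873/936 + r)
J = 1640227
1/(d(f(U)) + J) = 1/((-1873/936 + 32) + 1640227) = 1/(28079/936 + 1640227) = 1/(1535280551/936) = 936/1535280551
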